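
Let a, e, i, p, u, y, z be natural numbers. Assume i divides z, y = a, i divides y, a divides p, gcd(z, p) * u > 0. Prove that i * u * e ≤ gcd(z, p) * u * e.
Because y = a and i divides y, i divides a. Since a divides p, i divides p. i divides z, so i divides gcd(z, p). Then i * u divides gcd(z, p) * u. From gcd(z, p) * u > 0, i * u ≤ gcd(z, p) * u. By multiplying by a non-negative, i * u * e ≤ gcd(z, p) * u * e.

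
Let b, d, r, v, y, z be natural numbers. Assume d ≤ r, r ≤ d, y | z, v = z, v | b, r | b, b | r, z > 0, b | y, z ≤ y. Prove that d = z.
From d ≤ r and r ≤ d, d = r. Because r | b and b | r, r = b. d = r, so d = b. y | z and z > 0, therefore y ≤ z. Since z ≤ y, y = z. Since b | y, b | z. v = z and v | b, therefore z | b. b | z, so b = z. d = b, so d = z.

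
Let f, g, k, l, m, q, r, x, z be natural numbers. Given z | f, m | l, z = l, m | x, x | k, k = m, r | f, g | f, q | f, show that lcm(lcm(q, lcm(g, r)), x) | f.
g | f and r | f, therefore lcm(g, r) | f. q | f, so lcm(q, lcm(g, r)) | f. From k = m and x | k, x | m. m | x, so m = x. Because z = l and z | f, l | f. From m | l, m | f. Since m = x, x | f. lcm(q, lcm(g, r)) | f, so lcm(lcm(q, lcm(g, r)), x) | f.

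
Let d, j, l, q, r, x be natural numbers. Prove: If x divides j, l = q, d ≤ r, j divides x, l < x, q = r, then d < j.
Since x divides j and j divides x, x = j. Because l = q and q = r, l = r. Since l < x, r < x. Because x = j, r < j. d ≤ r, so d < j.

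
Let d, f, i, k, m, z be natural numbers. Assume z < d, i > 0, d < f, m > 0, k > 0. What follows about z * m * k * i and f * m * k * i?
z * m * k * i < f * m * k * i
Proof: From z < d and d < f, z < f. From m > 0, by multiplying by a positive, z * m < f * m. Using k > 0 and multiplying by a positive, z * m * k < f * m * k. From i > 0, by multiplying by a positive, z * m * k * i < f * m * k * i.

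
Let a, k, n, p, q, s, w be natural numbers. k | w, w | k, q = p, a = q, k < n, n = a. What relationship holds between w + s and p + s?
w + s < p + s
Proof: k | w and w | k, hence k = w. n = a and a = q, hence n = q. Since q = p, n = p. Since k < n, k < p. Since k = w, w < p. Then w + s < p + s.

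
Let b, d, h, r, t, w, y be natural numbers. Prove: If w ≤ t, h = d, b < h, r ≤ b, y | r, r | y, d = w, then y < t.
r | y and y | r, thus r = y. From r ≤ b, y ≤ b. Since h = d and d = w, h = w. Since b < h, b < w. Since y ≤ b, y < w. w ≤ t, so y < t.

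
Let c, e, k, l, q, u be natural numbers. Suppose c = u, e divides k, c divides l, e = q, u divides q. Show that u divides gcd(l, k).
c = u and c divides l, so u divides l. e = q and e divides k, therefore q divides k. u divides q, so u divides k. Since u divides l, u divides gcd(l, k).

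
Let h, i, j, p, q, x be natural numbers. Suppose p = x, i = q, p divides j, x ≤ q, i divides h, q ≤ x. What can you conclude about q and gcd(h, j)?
q divides gcd(h, j)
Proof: Because i = q and i divides h, q divides h. x ≤ q and q ≤ x, hence x = q. Since p = x, p = q. p divides j, so q divides j. Since q divides h, q divides gcd(h, j).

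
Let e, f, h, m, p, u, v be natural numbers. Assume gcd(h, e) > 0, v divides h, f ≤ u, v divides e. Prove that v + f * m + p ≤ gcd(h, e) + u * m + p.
v divides h and v divides e, hence v divides gcd(h, e). gcd(h, e) > 0, so v ≤ gcd(h, e). Since f ≤ u, by multiplying by a non-negative, f * m ≤ u * m. Then f * m + p ≤ u * m + p. Because v ≤ gcd(h, e), v + f * m + p ≤ gcd(h, e) + u * m + p.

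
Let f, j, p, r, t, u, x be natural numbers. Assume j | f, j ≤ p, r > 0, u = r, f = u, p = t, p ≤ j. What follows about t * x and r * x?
t * x ≤ r * x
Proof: j ≤ p and p ≤ j, hence j = p. Because p = t, j = t. Since f = u and j | f, j | u. Since u = r, j | r. Since r > 0, j ≤ r. Since j = t, t ≤ r. Then t * x ≤ r * x.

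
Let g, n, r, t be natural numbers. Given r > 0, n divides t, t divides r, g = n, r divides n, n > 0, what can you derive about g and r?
g = r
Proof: n divides t and t divides r, thus n divides r. Since r > 0, n ≤ r. r divides n and n > 0, so r ≤ n. Because n ≤ r, n = r. Since g = n, g = r.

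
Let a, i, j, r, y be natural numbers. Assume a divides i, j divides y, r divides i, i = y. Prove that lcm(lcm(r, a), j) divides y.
From r divides i and a divides i, lcm(r, a) divides i. Since i = y, lcm(r, a) divides y. Since j divides y, lcm(lcm(r, a), j) divides y.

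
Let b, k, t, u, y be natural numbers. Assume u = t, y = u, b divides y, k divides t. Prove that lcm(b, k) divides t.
y = u and b divides y, so b divides u. Since u = t, b divides t. Since k divides t, lcm(b, k) divides t.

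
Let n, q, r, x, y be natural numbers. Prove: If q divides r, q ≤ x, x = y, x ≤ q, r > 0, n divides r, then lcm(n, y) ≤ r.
Since q ≤ x and x ≤ q, q = x. Since x = y, q = y. q divides r, so y divides r. n divides r, so lcm(n, y) divides r. Since r > 0, lcm(n, y) ≤ r.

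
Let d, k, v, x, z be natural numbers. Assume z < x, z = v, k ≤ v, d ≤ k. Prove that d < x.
d ≤ k and k ≤ v, thus d ≤ v. z = v and z < x, thus v < x. d ≤ v, so d < x.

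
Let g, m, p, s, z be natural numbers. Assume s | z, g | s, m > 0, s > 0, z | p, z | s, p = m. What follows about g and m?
g ≤ m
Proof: g | s and s > 0, therefore g ≤ s. z | s and s | z, thus z = s. Since z | p, s | p. Since p = m, s | m. m > 0, so s ≤ m. g ≤ s, so g ≤ m.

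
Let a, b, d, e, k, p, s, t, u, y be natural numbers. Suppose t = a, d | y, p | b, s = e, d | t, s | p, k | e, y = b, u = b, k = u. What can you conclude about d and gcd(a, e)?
d | gcd(a, e)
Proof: t = a and d | t, therefore d | a. k = u and k | e, so u | e. Since u = b, b | e. s | p and p | b, hence s | b. Since s = e, e | b. Since b | e, b = e. y = b and d | y, hence d | b. Since b = e, d | e. Since d | a, d | gcd(a, e).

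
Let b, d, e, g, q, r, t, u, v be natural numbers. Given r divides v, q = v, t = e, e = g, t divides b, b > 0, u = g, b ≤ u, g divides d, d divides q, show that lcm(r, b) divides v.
Because t = e and e = g, t = g. Because t divides b, g divides b. Since b > 0, g ≤ b. u = g and b ≤ u, so b ≤ g. g ≤ b, so g = b. From g divides d and d divides q, g divides q. Since g = b, b divides q. Since q = v, b divides v. r divides v, so lcm(r, b) divides v.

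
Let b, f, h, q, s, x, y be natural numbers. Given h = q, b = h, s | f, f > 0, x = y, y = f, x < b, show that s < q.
From s | f and f > 0, s ≤ f. x = y and y = f, therefore x = f. x < b, so f < b. Since s ≤ f, s < b. b = h, so s < h. Since h = q, s < q.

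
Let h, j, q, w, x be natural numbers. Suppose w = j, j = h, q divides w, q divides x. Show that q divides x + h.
Because w = j and j = h, w = h. From q divides w, q divides h. q divides x, so q divides x + h.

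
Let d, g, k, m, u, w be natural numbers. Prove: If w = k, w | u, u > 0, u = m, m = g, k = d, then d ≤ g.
u = m and m = g, thus u = g. From w | u and u > 0, w ≤ u. Since w = k, k ≤ u. u = g, so k ≤ g. k = d, so d ≤ g.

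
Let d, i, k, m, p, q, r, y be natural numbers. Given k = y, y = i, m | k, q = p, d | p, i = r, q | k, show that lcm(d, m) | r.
k = y and y = i, therefore k = i. From i = r, k = r. q = p and q | k, so p | k. Since d | p, d | k. Since m | k, lcm(d, m) | k. k = r, so lcm(d, m) | r.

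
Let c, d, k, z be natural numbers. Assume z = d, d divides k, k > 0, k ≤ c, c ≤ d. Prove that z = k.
d divides k and k > 0, hence d ≤ k. Because k ≤ c and c ≤ d, k ≤ d. d ≤ k, so d = k. z = d, so z = k.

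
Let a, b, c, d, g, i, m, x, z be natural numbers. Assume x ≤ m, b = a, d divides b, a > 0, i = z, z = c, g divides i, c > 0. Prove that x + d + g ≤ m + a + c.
b = a and d divides b, therefore d divides a. a > 0, so d ≤ a. x ≤ m, so x + d ≤ m + a. Since i = z and z = c, i = c. Since g divides i, g divides c. Since c > 0, g ≤ c. x + d ≤ m + a, so x + d + g ≤ m + a + c.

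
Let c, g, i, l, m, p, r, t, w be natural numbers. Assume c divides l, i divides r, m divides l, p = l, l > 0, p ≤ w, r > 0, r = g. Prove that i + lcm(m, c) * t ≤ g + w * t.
Since i divides r and r > 0, i ≤ r. Since r = g, i ≤ g. m divides l and c divides l, therefore lcm(m, c) divides l. Since l > 0, lcm(m, c) ≤ l. p = l and p ≤ w, so l ≤ w. Because lcm(m, c) ≤ l, lcm(m, c) ≤ w. By multiplying by a non-negative, lcm(m, c) * t ≤ w * t. i ≤ g, so i + lcm(m, c) * t ≤ g + w * t.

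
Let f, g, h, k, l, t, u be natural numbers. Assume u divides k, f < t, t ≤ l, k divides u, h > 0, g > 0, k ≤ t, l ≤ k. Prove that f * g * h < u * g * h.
Since t ≤ l and l ≤ k, t ≤ k. Since k ≤ t, t = k. k divides u and u divides k, therefore k = u. Since t = k, t = u. Since f < t, f < u. Combining with g > 0, by multiplying by a positive, f * g < u * g. Since h > 0, by multiplying by a positive, f * g * h < u * g * h.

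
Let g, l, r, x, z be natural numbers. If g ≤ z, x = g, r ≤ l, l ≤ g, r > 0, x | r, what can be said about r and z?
r ≤ z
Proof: x = g and x | r, hence g | r. r > 0, so g ≤ r. r ≤ l and l ≤ g, hence r ≤ g. g ≤ r, so g = r. Since g ≤ z, r ≤ z.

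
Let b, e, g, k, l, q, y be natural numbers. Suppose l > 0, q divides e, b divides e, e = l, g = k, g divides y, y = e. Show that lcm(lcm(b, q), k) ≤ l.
Because b divides e and q divides e, lcm(b, q) divides e. Because g = k and g divides y, k divides y. Since y = e, k divides e. lcm(b, q) divides e, so lcm(lcm(b, q), k) divides e. e = l, so lcm(lcm(b, q), k) divides l. l > 0, so lcm(lcm(b, q), k) ≤ l.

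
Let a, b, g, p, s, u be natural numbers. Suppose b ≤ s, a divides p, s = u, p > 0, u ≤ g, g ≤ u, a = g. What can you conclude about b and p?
b ≤ p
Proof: s = u and b ≤ s, therefore b ≤ u. g ≤ u and u ≤ g, therefore g = u. From a = g and a divides p, g divides p. g = u, so u divides p. Since p > 0, u ≤ p. Since b ≤ u, b ≤ p.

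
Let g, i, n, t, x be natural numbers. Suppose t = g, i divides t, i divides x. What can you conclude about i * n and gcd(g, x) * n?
i * n divides gcd(g, x) * n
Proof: t = g and i divides t, thus i divides g. i divides x, so i divides gcd(g, x). Then i * n divides gcd(g, x) * n.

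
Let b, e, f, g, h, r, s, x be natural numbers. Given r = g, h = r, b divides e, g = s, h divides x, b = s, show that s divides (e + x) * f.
b = s and b divides e, thus s divides e. Since h = r and r = g, h = g. Since g = s, h = s. From h divides x, s divides x. Because s divides e, s divides e + x. Then s divides (e + x) * f.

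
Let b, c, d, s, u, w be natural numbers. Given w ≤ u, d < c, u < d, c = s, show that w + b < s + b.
w ≤ u and u < d, thus w < d. d < c, so w < c. From c = s, w < s. Then w + b < s + b.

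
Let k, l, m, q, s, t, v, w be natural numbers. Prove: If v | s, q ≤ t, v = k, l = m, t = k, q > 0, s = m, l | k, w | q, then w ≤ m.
v = k and v | s, thus k | s. Since s = m, k | m. Since l = m and l | k, m | k. Since k | m, k = m. Since t = k, t = m. Because w | q and q > 0, w ≤ q. q ≤ t, so w ≤ t. t = m, so w ≤ m.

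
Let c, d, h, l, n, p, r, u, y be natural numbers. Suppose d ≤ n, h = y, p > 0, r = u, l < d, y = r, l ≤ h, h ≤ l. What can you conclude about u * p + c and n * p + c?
u * p + c < n * p + c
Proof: h = y and y = r, therefore h = r. From r = u, h = u. l ≤ h and h ≤ l, thus l = h. l < d and d ≤ n, hence l < n. Since l = h, h < n. h = u, so u < n. p > 0, so u * p < n * p. Then u * p + c < n * p + c.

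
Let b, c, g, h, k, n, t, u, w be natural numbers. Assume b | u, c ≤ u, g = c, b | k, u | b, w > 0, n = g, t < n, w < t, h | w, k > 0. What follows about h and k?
h < k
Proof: n = g and g = c, therefore n = c. h | w and w > 0, thus h ≤ w. Since w < t and t < n, w < n. Since h ≤ w, h < n. Since n = c, h < c. c ≤ u, so h < u. b | u and u | b, therefore b = u. b | k, so u | k. Since k > 0, u ≤ k. Since h < u, h < k.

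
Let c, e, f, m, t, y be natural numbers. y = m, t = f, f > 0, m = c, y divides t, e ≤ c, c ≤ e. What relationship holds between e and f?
e ≤ f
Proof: From c ≤ e and e ≤ c, c = e. m = c, so m = e. t = f and y divides t, therefore y divides f. y = m, so m divides f. f > 0, so m ≤ f. Since m = e, e ≤ f.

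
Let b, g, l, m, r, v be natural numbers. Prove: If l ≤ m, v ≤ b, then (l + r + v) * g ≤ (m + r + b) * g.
l ≤ m, hence l + r ≤ m + r. Since v ≤ b, l + r + v ≤ m + r + b. Then (l + r + v) * g ≤ (m + r + b) * g.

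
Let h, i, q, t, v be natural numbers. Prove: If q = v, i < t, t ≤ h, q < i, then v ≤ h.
i < t and t ≤ h, so i < h. Since q < i, q < h. Since q = v, v < h. Then v ≤ h.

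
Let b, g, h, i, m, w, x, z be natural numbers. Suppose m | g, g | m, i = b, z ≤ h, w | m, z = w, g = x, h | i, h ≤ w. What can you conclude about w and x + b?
w | x + b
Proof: m | g and g | m, therefore m = g. g = x, so m = x. w | m, so w | x. From z = w and z ≤ h, w ≤ h. Since h ≤ w, h = w. Since i = b and h | i, h | b. h = w, so w | b. w | x, so w | x + b.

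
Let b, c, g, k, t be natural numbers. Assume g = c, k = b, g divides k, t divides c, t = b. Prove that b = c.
Because k = b and g divides k, g divides b. g = c, so c divides b. t = b and t divides c, so b divides c. c divides b, so c = b. Then b = c.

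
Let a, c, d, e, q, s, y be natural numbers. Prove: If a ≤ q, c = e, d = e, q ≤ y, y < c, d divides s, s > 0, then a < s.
Since a ≤ q and q ≤ y, a ≤ y. y < c, so a < c. Since c = e, a < e. d divides s and s > 0, so d ≤ s. d = e, so e ≤ s. Since a < e, a < s.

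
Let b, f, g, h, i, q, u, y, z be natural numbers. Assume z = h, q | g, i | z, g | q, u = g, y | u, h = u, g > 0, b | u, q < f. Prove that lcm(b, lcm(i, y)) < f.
z = h and h = u, so z = u. Since i | z, i | u. Since y | u, lcm(i, y) | u. b | u, so lcm(b, lcm(i, y)) | u. u = g, so lcm(b, lcm(i, y)) | g. Since g > 0, lcm(b, lcm(i, y)) ≤ g. Since q | g and g | q, q = g. q < f, so g < f. lcm(b, lcm(i, y)) ≤ g, so lcm(b, lcm(i, y)) < f.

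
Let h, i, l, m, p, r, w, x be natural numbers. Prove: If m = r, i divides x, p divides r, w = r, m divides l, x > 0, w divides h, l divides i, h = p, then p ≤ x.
h = p and w divides h, so w divides p. Since w = r, r divides p. p divides r, so r = p. m = r, so m = p. From m divides l and l divides i, m divides i. Because i divides x, m divides x. Because x > 0, m ≤ x. Since m = p, p ≤ x.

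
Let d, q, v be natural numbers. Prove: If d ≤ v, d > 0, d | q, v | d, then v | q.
Since v | d and d > 0, v ≤ d. From d ≤ v, d = v. d | q, so v | q.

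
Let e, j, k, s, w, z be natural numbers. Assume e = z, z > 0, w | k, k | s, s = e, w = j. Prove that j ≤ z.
s = e and e = z, therefore s = z. From w | k and k | s, w | s. s = z, so w | z. Since z > 0, w ≤ z. Since w = j, j ≤ z.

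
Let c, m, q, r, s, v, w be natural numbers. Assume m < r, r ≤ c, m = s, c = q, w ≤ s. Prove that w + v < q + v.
m = s and m < r, thus s < r. r ≤ c, so s < c. Since c = q, s < q. w ≤ s, so w < q. Then w + v < q + v.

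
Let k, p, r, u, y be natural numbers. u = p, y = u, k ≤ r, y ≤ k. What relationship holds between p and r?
p ≤ r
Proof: y = u and u = p, thus y = p. y ≤ k and k ≤ r, therefore y ≤ r. Since y = p, p ≤ r.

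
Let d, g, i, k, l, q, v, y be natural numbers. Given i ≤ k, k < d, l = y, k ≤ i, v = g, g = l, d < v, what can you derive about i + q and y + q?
i + q < y + q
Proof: Because v = g and g = l, v = l. Since l = y, v = y. Because k ≤ i and i ≤ k, k = i. From k < d and d < v, k < v. From k = i, i < v. v = y, so i < y. Then i + q < y + q.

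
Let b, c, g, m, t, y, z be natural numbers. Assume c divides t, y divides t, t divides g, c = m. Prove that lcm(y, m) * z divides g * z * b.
c = m and c divides t, so m divides t. Since y divides t, lcm(y, m) divides t. Since t divides g, lcm(y, m) divides g. Then lcm(y, m) * z divides g * z. Then lcm(y, m) * z divides g * z * b.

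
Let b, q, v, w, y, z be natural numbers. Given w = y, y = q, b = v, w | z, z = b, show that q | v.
w = y and y = q, thus w = q. From z = b and w | z, w | b. b = v, so w | v. Since w = q, q | v.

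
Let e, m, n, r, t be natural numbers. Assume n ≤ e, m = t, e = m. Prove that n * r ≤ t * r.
From e = m and m = t, e = t. n ≤ e, so n ≤ t. By multiplying by a non-negative, n * r ≤ t * r.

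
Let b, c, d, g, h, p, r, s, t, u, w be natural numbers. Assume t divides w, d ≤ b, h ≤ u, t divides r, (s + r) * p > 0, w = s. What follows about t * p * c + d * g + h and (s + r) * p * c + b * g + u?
t * p * c + d * g + h ≤ (s + r) * p * c + b * g + u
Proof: From w = s and t divides w, t divides s. Since t divides r, t divides s + r. Then t * p divides (s + r) * p. Since (s + r) * p > 0, t * p ≤ (s + r) * p. By multiplying by a non-negative, t * p * c ≤ (s + r) * p * c. From d ≤ b, by multiplying by a non-negative, d * g ≤ b * g. Since h ≤ u, d * g + h ≤ b * g + u. Since t * p * c ≤ (s + r) * p * c, t * p * c + d * g + h ≤ (s + r) * p * c + b * g + u.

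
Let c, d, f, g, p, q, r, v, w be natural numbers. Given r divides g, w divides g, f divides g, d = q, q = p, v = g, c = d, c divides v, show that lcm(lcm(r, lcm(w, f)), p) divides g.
w divides g and f divides g, hence lcm(w, f) divides g. Since r divides g, lcm(r, lcm(w, f)) divides g. d = q and q = p, thus d = p. Because c = d and c divides v, d divides v. Since v = g, d divides g. Since d = p, p divides g. Since lcm(r, lcm(w, f)) divides g, lcm(lcm(r, lcm(w, f)), p) divides g.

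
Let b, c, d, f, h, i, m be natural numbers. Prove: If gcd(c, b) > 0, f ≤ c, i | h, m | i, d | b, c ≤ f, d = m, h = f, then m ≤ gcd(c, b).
From f ≤ c and c ≤ f, f = c. From h = f and i | h, i | f. From f = c, i | c. Since m | i, m | c. d = m and d | b, therefore m | b. Because m | c, m | gcd(c, b). Since gcd(c, b) > 0, m ≤ gcd(c, b).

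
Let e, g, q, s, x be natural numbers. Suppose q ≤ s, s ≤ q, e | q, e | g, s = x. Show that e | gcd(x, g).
q ≤ s and s ≤ q, thus q = s. Since s = x, q = x. From e | q, e | x. e | g, so e | gcd(x, g).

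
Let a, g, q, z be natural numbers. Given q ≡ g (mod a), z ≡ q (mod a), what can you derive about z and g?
z ≡ g (mod a)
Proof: z ≡ q (mod a) and q ≡ g (mod a). By transitivity, z ≡ g (mod a).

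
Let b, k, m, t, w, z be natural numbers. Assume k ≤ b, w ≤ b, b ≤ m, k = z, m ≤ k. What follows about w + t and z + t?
w + t ≤ z + t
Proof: b ≤ m and m ≤ k, therefore b ≤ k. Since k ≤ b, b = k. k = z, so b = z. Because w ≤ b, w ≤ z. Then w + t ≤ z + t.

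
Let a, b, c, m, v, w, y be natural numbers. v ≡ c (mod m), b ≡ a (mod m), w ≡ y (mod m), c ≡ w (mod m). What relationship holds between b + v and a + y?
b + v ≡ a + y (mod m)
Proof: v ≡ c (mod m) and c ≡ w (mod m), so v ≡ w (mod m). w ≡ y (mod m), so v ≡ y (mod m). Since b ≡ a (mod m), by adding congruences, b + v ≡ a + y (mod m).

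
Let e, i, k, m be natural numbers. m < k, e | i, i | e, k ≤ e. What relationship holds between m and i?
m < i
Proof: e | i and i | e, thus e = i. k ≤ e, so k ≤ i. Since m < k, m < i.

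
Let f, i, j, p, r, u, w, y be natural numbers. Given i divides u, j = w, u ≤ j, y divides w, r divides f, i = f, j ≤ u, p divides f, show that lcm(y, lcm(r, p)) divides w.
Because r divides f and p divides f, lcm(r, p) divides f. Because u ≤ j and j ≤ u, u = j. j = w, so u = w. Because i = f and i divides u, f divides u. Because u = w, f divides w. lcm(r, p) divides f, so lcm(r, p) divides w. y divides w, so lcm(y, lcm(r, p)) divides w.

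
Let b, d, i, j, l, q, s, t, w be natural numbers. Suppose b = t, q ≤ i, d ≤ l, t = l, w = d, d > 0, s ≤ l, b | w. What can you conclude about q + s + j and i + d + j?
q + s + j ≤ i + d + j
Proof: Because b = t and b | w, t | w. From t = l, l | w. Since w = d, l | d. Since d > 0, l ≤ d. Since d ≤ l, l = d. From s ≤ l, s ≤ d. Then s + j ≤ d + j. q ≤ i, so q + s + j ≤ i + d + j.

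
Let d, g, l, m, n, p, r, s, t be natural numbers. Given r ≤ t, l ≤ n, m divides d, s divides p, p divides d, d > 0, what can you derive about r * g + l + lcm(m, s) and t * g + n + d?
r * g + l + lcm(m, s) ≤ t * g + n + d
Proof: Since r ≤ t, by multiplying by a non-negative, r * g ≤ t * g. Since l ≤ n, r * g + l ≤ t * g + n. s divides p and p divides d, hence s divides d. Since m divides d, lcm(m, s) divides d. d > 0, so lcm(m, s) ≤ d. Since r * g + l ≤ t * g + n, r * g + l + lcm(m, s) ≤ t * g + n + d.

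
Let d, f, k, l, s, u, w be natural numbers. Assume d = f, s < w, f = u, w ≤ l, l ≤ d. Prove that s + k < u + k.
s < w and w ≤ l, therefore s < l. d = f and f = u, hence d = u. Since l ≤ d, l ≤ u. From s < l, s < u. Then s + k < u + k.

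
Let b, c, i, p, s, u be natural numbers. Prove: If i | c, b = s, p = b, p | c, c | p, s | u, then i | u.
c | p and p | c, thus c = p. From p = b, c = b. b = s, so c = s. From i | c, i | s. Because s | u, i | u.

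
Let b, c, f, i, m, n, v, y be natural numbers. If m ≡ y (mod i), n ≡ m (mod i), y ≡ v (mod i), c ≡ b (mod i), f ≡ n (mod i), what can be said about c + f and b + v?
c + f ≡ b + v (mod i)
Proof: f ≡ n (mod i) and n ≡ m (mod i), therefore f ≡ m (mod i). Since m ≡ y (mod i), f ≡ y (mod i). y ≡ v (mod i), so f ≡ v (mod i). Because c ≡ b (mod i), c + f ≡ b + v (mod i).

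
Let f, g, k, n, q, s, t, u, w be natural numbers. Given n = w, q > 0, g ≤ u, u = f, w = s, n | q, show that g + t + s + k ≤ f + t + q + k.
Because u = f and g ≤ u, g ≤ f. Then g + t ≤ f + t. Since n = w and w = s, n = s. From n | q and q > 0, n ≤ q. Since n = s, s ≤ q. Since g + t ≤ f + t, g + t + s ≤ f + t + q. Then g + t + s + k ≤ f + t + q + k.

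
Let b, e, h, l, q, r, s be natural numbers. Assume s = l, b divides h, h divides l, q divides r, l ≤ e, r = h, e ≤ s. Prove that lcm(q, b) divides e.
r = h and q divides r, so q divides h. Since b divides h, lcm(q, b) divides h. Because s = l and e ≤ s, e ≤ l. Since l ≤ e, l = e. h divides l, so h divides e. Since lcm(q, b) divides h, lcm(q, b) divides e.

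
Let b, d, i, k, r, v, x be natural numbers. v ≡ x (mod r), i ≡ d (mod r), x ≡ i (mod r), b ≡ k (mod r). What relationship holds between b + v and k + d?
b + v ≡ k + d (mod r)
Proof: v ≡ x (mod r) and x ≡ i (mod r), hence v ≡ i (mod r). i ≡ d (mod r), so v ≡ d (mod r). From b ≡ k (mod r), by adding congruences, b + v ≡ k + d (mod r).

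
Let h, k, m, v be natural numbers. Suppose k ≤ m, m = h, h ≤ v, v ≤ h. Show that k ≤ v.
Since h ≤ v and v ≤ h, h = v. Since m = h, m = v. Since k ≤ m, k ≤ v.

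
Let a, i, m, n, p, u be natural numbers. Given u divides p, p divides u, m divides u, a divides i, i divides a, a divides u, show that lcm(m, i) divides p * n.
u divides p and p divides u, hence u = p. From a divides i and i divides a, a = i. a divides u, so i divides u. Since m divides u, lcm(m, i) divides u. Because u = p, lcm(m, i) divides p. Then lcm(m, i) divides p * n.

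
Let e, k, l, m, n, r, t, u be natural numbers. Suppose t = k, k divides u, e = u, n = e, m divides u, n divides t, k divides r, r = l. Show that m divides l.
Since n = e and e = u, n = u. From t = k and n divides t, n divides k. Since n = u, u divides k. k divides u, so k = u. k divides r, so u divides r. m divides u, so m divides r. Since r = l, m divides l.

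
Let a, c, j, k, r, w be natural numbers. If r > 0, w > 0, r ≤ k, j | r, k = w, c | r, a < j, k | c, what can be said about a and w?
a < w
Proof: k | c and c | r, therefore k | r. From r > 0, k ≤ r. r ≤ k, so r = k. Since k = w, r = w. Since j | r, j | w. Since w > 0, j ≤ w. Because a < j, a < w.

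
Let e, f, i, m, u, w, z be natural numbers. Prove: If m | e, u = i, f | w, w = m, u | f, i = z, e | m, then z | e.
From m | e and e | m, m = e. From u = i and i = z, u = z. u | f and f | w, so u | w. From u = z, z | w. Since w = m, z | m. m = e, so z | e.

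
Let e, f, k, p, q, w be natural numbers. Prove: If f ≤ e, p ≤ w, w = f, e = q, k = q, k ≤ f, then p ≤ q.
e = q and f ≤ e, thus f ≤ q. k = q and k ≤ f, hence q ≤ f. f ≤ q, so f = q. Since w = f, w = q. Since p ≤ w, p ≤ q.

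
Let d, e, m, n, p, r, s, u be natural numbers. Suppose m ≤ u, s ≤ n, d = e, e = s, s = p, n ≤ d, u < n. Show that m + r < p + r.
d = e and n ≤ d, so n ≤ e. e = s, so n ≤ s. s ≤ n, so n = s. Since s = p, n = p. m ≤ u and u < n, therefore m < n. n = p, so m < p. Then m + r < p + r.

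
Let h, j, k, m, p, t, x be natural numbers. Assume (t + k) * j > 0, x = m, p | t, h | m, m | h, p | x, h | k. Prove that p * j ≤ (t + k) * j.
m | h and h | m, hence m = h. x = m and p | x, therefore p | m. m = h, so p | h. Since h | k, p | k. p | t, so p | t + k. Then p * j | (t + k) * j. (t + k) * j > 0, so p * j ≤ (t + k) * j.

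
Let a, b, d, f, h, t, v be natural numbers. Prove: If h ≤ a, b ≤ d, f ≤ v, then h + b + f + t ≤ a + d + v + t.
From h ≤ a and b ≤ d, h + b ≤ a + d. f ≤ v, so h + b + f ≤ a + d + v. Then h + b + f + t ≤ a + d + v + t.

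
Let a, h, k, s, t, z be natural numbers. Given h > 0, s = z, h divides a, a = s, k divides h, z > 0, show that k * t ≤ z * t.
Because k divides h and h > 0, k ≤ h. a = s and s = z, thus a = z. Since h divides a, h divides z. Since z > 0, h ≤ z. k ≤ h, so k ≤ z. By multiplying by a non-negative, k * t ≤ z * t.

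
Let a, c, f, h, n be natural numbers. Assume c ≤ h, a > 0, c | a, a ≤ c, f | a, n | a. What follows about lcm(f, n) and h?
lcm(f, n) ≤ h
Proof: c | a and a > 0, hence c ≤ a. Since a ≤ c, a = c. f | a and n | a, thus lcm(f, n) | a. Since a > 0, lcm(f, n) ≤ a. Since a = c, lcm(f, n) ≤ c. c ≤ h, so lcm(f, n) ≤ h.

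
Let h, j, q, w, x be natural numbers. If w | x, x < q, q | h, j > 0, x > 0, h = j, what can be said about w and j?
w < j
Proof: From w | x and x > 0, w ≤ x. Because x < q, w < q. h = j and q | h, so q | j. Since j > 0, q ≤ j. Since w < q, w < j.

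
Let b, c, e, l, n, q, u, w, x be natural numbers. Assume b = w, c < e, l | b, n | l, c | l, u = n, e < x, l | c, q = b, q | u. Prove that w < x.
c | l and l | c, thus c = l. u = n and q | u, therefore q | n. From q = b, b | n. Since n | l, b | l. Since l | b, l = b. c = l, so c = b. b = w, so c = w. Because c < e and e < x, c < x. Since c = w, w < x.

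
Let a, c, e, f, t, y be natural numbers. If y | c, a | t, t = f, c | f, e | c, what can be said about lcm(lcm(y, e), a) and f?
lcm(lcm(y, e), a) | f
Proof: y | c and e | c, hence lcm(y, e) | c. Since c | f, lcm(y, e) | f. t = f and a | t, therefore a | f. Since lcm(y, e) | f, lcm(lcm(y, e), a) | f.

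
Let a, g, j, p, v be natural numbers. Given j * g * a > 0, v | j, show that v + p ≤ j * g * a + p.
v | j, therefore v | j * g. Then v | j * g * a. j * g * a > 0, so v ≤ j * g * a. Then v + p ≤ j * g * a + p.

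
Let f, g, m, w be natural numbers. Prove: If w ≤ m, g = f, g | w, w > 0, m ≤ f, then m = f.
g | w and w > 0, so g ≤ w. Since w ≤ m, g ≤ m. Since g = f, f ≤ m. m ≤ f, so m = f.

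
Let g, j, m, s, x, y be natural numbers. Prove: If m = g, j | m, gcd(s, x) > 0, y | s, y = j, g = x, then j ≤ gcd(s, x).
y = j and y | s, therefore j | s. m = g and g = x, therefore m = x. Since j | m, j | x. Since j | s, j | gcd(s, x). gcd(s, x) > 0, so j ≤ gcd(s, x).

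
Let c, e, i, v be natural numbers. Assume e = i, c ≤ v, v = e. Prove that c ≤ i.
v = e and e = i, thus v = i. Since c ≤ v, c ≤ i.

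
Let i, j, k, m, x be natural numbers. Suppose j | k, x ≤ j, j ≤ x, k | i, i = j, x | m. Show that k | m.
x ≤ j and j ≤ x, thus x = j. i = j and k | i, so k | j. Since j | k, j = k. From x = j, x = k. x | m, so k | m.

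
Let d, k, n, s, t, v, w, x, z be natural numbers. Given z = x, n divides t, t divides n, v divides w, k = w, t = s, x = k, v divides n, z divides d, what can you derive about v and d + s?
v divides d + s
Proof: x = k and k = w, therefore x = w. z = x and z divides d, thus x divides d. Since x = w, w divides d. Since v divides w, v divides d. n divides t and t divides n, hence n = t. Since v divides n, v divides t. Since t = s, v divides s. Since v divides d, v divides d + s.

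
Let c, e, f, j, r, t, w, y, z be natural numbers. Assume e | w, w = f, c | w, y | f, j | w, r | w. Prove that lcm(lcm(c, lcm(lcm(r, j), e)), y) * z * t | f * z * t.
Since r | w and j | w, lcm(r, j) | w. From e | w, lcm(lcm(r, j), e) | w. c | w, so lcm(c, lcm(lcm(r, j), e)) | w. Since w = f, lcm(c, lcm(lcm(r, j), e)) | f. Because y | f, lcm(lcm(c, lcm(lcm(r, j), e)), y) | f. Then lcm(lcm(c, lcm(lcm(r, j), e)), y) * z | f * z. Then lcm(lcm(c, lcm(lcm(r, j), e)), y) * z * t | f * z * t.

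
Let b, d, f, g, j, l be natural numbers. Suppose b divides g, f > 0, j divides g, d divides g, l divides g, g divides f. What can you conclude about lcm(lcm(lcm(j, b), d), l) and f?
lcm(lcm(lcm(j, b), d), l) ≤ f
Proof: j divides g and b divides g, therefore lcm(j, b) divides g. Since d divides g, lcm(lcm(j, b), d) divides g. l divides g, so lcm(lcm(lcm(j, b), d), l) divides g. g divides f, so lcm(lcm(lcm(j, b), d), l) divides f. Since f > 0, lcm(lcm(lcm(j, b), d), l) ≤ f.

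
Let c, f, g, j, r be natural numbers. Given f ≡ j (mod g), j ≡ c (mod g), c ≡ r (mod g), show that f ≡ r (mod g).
f ≡ j (mod g) and j ≡ c (mod g), thus f ≡ c (mod g). c ≡ r (mod g), so f ≡ r (mod g).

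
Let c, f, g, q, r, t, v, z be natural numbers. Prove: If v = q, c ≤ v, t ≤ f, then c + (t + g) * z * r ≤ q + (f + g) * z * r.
Because v = q and c ≤ v, c ≤ q. t ≤ f, so t + g ≤ f + g. Then (t + g) * z ≤ (f + g) * z. Then (t + g) * z * r ≤ (f + g) * z * r. c ≤ q, so c + (t + g) * z * r ≤ q + (f + g) * z * r.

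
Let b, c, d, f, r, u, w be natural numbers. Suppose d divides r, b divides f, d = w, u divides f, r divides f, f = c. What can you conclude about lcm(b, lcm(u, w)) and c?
lcm(b, lcm(u, w)) divides c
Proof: d divides r and r divides f, hence d divides f. d = w, so w divides f. Since u divides f, lcm(u, w) divides f. Since b divides f, lcm(b, lcm(u, w)) divides f. f = c, so lcm(b, lcm(u, w)) divides c.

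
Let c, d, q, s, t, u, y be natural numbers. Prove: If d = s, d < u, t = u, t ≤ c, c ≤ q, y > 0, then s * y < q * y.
From d = s and d < u, s < u. t = u and t ≤ c, so u ≤ c. Because c ≤ q, u ≤ q. s < u, so s < q. Since y > 0, s * y < q * y.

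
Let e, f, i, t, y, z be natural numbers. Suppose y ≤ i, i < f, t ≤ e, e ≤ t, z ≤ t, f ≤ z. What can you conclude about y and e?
y < e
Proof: i < f and f ≤ z, so i < z. Since y ≤ i, y < z. t ≤ e and e ≤ t, hence t = e. Since z ≤ t, z ≤ e. Since y < z, y < e.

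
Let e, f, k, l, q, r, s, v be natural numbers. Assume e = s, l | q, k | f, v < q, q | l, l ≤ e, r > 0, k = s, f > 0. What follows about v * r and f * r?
v * r < f * r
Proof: From q | l and l | q, q = l. Since v < q, v < l. Since e = s and l ≤ e, l ≤ s. v < l, so v < s. k | f and f > 0, hence k ≤ f. k = s, so s ≤ f. Since v < s, v < f. From r > 0, v * r < f * r.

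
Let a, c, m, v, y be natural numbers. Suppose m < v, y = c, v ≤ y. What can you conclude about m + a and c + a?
m + a < c + a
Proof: From y = c and v ≤ y, v ≤ c. m < v, so m < c. Then m + a < c + a.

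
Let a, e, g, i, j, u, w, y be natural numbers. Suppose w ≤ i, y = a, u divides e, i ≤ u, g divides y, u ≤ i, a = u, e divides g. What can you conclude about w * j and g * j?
w * j ≤ g * j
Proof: i ≤ u and u ≤ i, so i = u. Since u divides e and e divides g, u divides g. From y = a and g divides y, g divides a. a = u, so g divides u. u divides g, so u = g. Since i = u, i = g. Since w ≤ i, w ≤ g. By multiplying by a non-negative, w * j ≤ g * j.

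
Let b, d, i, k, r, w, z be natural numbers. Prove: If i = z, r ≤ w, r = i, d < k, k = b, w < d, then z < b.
r = i and i = z, so r = z. r ≤ w and w < d, thus r < d. d < k, so r < k. Since k = b, r < b. r = z, so z < b.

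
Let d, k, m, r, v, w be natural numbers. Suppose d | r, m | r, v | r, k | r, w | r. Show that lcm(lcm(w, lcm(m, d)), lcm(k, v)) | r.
Because m | r and d | r, lcm(m, d) | r. Since w | r, lcm(w, lcm(m, d)) | r. k | r and v | r, so lcm(k, v) | r. lcm(w, lcm(m, d)) | r, so lcm(lcm(w, lcm(m, d)), lcm(k, v)) | r.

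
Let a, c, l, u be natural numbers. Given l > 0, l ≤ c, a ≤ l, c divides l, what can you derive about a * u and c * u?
a * u ≤ c * u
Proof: Since c divides l and l > 0, c ≤ l. Since l ≤ c, l = c. a ≤ l, so a ≤ c. By multiplying by a non-negative, a * u ≤ c * u.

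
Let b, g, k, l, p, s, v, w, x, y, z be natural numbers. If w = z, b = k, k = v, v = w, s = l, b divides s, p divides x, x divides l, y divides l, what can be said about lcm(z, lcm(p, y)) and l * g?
lcm(z, lcm(p, y)) divides l * g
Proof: b = k and k = v, hence b = v. Since v = w, b = w. s = l and b divides s, therefore b divides l. b = w, so w divides l. Since w = z, z divides l. p divides x and x divides l, so p divides l. y divides l, so lcm(p, y) divides l. z divides l, so lcm(z, lcm(p, y)) divides l. Then lcm(z, lcm(p, y)) divides l * g.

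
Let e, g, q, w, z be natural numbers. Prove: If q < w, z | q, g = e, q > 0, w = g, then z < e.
Because z | q and q > 0, z ≤ q. w = g and g = e, hence w = e. q < w, so q < e. Since z ≤ q, z < e.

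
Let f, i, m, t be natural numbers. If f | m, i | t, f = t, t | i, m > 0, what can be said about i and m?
i ≤ m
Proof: t | i and i | t, therefore t = i. f = t and f | m, therefore t | m. Since m > 0, t ≤ m. t = i, so i ≤ m.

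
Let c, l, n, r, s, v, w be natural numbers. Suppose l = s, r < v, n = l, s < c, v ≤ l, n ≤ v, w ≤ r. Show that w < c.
n = l and n ≤ v, thus l ≤ v. v ≤ l, so v = l. Since l = s, v = s. w ≤ r and r < v, so w < v. v = s, so w < s. s < c, so w < c.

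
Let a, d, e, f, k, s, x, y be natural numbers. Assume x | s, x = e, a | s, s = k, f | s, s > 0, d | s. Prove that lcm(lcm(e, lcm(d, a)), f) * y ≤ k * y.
x = e and x | s, hence e | s. Since d | s and a | s, lcm(d, a) | s. e | s, so lcm(e, lcm(d, a)) | s. Since f | s, lcm(lcm(e, lcm(d, a)), f) | s. s > 0, so lcm(lcm(e, lcm(d, a)), f) ≤ s. s = k, so lcm(lcm(e, lcm(d, a)), f) ≤ k. Then lcm(lcm(e, lcm(d, a)), f) * y ≤ k * y.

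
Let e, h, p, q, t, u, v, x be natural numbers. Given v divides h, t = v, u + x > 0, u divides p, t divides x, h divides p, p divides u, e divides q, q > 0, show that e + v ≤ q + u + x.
From e divides q and q > 0, e ≤ q. Because p divides u and u divides p, p = u. Because v divides h and h divides p, v divides p. Since p = u, v divides u. Because t = v and t divides x, v divides x. From v divides u, v divides u + x. u + x > 0, so v ≤ u + x. e ≤ q, so e + v ≤ q + u + x.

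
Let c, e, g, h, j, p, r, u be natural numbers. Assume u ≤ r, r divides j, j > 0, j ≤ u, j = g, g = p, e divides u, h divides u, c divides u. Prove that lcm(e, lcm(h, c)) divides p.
r divides j and j > 0, hence r ≤ j. Since u ≤ r, u ≤ j. j ≤ u, so u = j. From j = g, u = g. g = p, so u = p. Since h divides u and c divides u, lcm(h, c) divides u. From e divides u, lcm(e, lcm(h, c)) divides u. u = p, so lcm(e, lcm(h, c)) divides p.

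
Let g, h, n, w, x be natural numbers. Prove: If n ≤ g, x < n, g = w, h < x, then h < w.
h < x and x < n, so h < n. g = w and n ≤ g, so n ≤ w. Since h < n, h < w.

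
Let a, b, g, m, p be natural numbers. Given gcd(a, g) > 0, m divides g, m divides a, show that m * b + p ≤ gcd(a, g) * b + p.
From m divides a and m divides g, m divides gcd(a, g). From gcd(a, g) > 0, m ≤ gcd(a, g). By multiplying by a non-negative, m * b ≤ gcd(a, g) * b. Then m * b + p ≤ gcd(a, g) * b + p.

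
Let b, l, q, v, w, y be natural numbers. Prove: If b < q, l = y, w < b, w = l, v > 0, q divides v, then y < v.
Because w = l and l = y, w = y. w < b and b < q, hence w < q. q divides v and v > 0, therefore q ≤ v. Since w < q, w < v. w = y, so y < v.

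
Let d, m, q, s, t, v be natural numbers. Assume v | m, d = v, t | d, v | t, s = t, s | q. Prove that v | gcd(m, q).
d = v and t | d, hence t | v. v | t, so t = v. From s = t and s | q, t | q. t = v, so v | q. v | m, so v | gcd(m, q).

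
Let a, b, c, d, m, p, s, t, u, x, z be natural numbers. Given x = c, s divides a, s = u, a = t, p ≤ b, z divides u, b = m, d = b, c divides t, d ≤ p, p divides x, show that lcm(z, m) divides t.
s = u and s divides a, so u divides a. a = t, so u divides t. Since z divides u, z divides t. d = b and d ≤ p, hence b ≤ p. From p ≤ b, p = b. Since p divides x, b divides x. x = c, so b divides c. c divides t, so b divides t. Since b = m, m divides t. Because z divides t, lcm(z, m) divides t.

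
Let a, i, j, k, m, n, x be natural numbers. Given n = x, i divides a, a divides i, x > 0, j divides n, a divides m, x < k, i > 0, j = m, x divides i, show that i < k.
From x divides i and i > 0, x ≤ i. Because a divides i and i divides a, a = i. Since a divides m, i divides m. Because j = m and j divides n, m divides n. Since n = x, m divides x. i divides m, so i divides x. Because x > 0, i ≤ x. From x ≤ i, x = i. x < k, so i < k.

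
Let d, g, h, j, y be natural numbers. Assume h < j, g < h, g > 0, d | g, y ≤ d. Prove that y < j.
Because d | g and g > 0, d ≤ g. y ≤ d, so y ≤ g. From g < h and h < j, g < j. y ≤ g, so y < j.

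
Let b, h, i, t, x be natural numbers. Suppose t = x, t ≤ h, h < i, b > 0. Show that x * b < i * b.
From t = x and t ≤ h, x ≤ h. Since h < i, x < i. Since b > 0, x * b < i * b.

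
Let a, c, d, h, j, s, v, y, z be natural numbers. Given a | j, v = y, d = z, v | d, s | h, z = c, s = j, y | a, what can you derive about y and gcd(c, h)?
y | gcd(c, h)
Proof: Because d = z and z = c, d = c. v = y and v | d, hence y | d. d = c, so y | c. Since y | a and a | j, y | j. s = j and s | h, hence j | h. Since y | j, y | h. y | c, so y | gcd(c, h).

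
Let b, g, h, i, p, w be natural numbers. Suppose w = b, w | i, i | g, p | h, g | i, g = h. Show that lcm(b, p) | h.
i | g and g | i, thus i = g. From g = h, i = h. w | i, so w | h. Since w = b, b | h. Since p | h, lcm(b, p) | h.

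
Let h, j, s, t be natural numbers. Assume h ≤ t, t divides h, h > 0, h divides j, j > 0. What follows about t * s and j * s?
t * s ≤ j * s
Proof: t divides h and h > 0, thus t ≤ h. h ≤ t, so h = t. Because h divides j and j > 0, h ≤ j. Since h = t, t ≤ j. By multiplying by a non-negative, t * s ≤ j * s.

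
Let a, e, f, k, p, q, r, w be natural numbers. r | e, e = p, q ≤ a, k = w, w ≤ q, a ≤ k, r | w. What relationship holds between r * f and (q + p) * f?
r * f | (q + p) * f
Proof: Since k = w and a ≤ k, a ≤ w. Because q ≤ a, q ≤ w. From w ≤ q, w = q. Because r | w, r | q. Since e = p and r | e, r | p. r | q, so r | q + p. Then r * f | (q + p) * f.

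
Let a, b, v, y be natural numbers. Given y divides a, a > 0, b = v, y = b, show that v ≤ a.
y = b and y divides a, therefore b divides a. Since a > 0, b ≤ a. Since b = v, v ≤ a.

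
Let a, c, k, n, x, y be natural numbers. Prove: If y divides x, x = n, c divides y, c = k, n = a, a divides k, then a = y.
c = k and c divides y, so k divides y. Since a divides k, a divides y. Since x = n and y divides x, y divides n. Since n = a, y divides a. Since a divides y, a = y.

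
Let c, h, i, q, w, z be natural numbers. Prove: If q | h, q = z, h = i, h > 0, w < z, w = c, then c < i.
w = c and w < z, therefore c < z. q | h and h > 0, thus q ≤ h. Since h = i, q ≤ i. From q = z, z ≤ i. Since c < z, c < i.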